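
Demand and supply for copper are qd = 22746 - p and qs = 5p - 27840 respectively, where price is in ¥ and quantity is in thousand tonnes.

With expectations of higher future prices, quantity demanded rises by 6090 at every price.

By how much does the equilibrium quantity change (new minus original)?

Initially, 22746 - p = 5p - 27840, so 50586 = 6p and p = 8431, q = 14315.
After the shift, demand is qd = 28836 - p and supply is qs = 5p - 27840.
New equilibrium: 28836 - p = 5p - 27840 ⇒ 56676 = 6p ⇒ p = 9446, q = 19390.
Δq = 19390 − 14315 = +5075.

+5075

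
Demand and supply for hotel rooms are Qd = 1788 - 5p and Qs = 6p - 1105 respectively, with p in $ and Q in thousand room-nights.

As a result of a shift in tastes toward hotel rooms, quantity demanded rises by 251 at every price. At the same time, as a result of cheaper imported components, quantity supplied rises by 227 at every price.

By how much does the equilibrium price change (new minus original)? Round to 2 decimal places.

Solve the original market: 1788 - 5p = 6p - 1105, hence p = 263 and Q = 473.
The shock moves the curves to Qd = 2039 - 5p and Qs = 6p - 878.
New equilibrium: 2039 - 5p = 6p - 878 ⇒ 2917 = 11p ⇒ p = 2917/11 ≈ 265.1818, Q = 7844/11 ≈ 713.0909.
Δp = 265.1818 − 263 = +2.18.

+2.18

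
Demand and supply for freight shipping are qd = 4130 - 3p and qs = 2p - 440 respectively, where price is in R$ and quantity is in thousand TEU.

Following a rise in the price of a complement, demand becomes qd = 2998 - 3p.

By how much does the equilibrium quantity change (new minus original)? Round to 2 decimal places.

Before the shock: 4130 - 3p = 2p - 440 ⇒ 4570 = 5p ⇒ p = 914, q = 1388.
After the shift, demand is qd = 2998 - 3p and supply is qs = 2p - 440.
New equilibrium: 2998 - 3p = 2p - 440 ⇒ 3438 = 5p ⇒ p = 687.6, q = 935.2.
Δq = 935.2 − 1388 = -452.80.

-452.80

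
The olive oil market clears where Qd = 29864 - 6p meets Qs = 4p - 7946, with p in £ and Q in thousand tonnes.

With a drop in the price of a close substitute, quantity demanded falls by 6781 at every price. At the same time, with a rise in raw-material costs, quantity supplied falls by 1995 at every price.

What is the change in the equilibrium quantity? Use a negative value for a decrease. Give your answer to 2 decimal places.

Solve the original market: 29864 - 6p = 4p - 7946, hence p = 3781 and Q = 7178.
The shock moves the curves to Qd = 23083 - 6p and Qs = 4p - 9941.
New equilibrium: 23083 - 6p = 4p - 9941 ⇒ 33024 = 10p ⇒ p = 3302.4, Q = 3268.6.
ΔQ = 3268.6 − 7178 = -3909.40.

-3909.40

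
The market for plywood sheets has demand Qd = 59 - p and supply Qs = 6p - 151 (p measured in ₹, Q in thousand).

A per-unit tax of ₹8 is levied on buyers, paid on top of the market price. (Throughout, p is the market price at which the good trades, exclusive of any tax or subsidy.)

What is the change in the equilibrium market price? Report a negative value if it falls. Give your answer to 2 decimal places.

Initially, 59 - p = 6p - 151, so 210 = 7p and p = 30, Q = 29.
Since buyers pay the price plus the tax, the effective demand curve becomes Qd = 51 - p.
Equate the new curves: 51 - p = 6p - 151, giving 202 = 7p, p = 202/7 ≈ 28.8571, Q = 155/7 ≈ 22.1429.
Δp = 28.8571 − 30 = -1.14.

-1.14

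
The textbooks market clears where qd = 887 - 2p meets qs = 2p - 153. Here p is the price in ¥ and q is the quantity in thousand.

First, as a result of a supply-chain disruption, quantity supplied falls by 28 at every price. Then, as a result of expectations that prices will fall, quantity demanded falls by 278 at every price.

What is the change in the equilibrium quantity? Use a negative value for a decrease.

Solve the original market: 887 - 2p = 2p - 153, hence p = 260 and q = 367.
The shock moves the curves to qd = 609 - 2p and qs = 2p - 181.
Clearing the new market: 609 - 2p = 2p - 181, so p = 197.5 and q = 214.
Δq = 214 − 367 = -153.

-153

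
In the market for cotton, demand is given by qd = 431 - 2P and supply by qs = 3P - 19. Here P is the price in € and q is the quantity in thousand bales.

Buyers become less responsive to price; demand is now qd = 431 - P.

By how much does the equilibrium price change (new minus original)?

Solve the original market: 431 - 2P = 3P - 19, hence P = 90 and q = 251.
After the shift, demand is qd = 431 - P and supply is qs = 3P - 19.
Clearing the new market: 431 - P = 3P - 19, so P = 112.5 and q = 318.5.
ΔP = 112.5 − 90 = +22.5.

+22.5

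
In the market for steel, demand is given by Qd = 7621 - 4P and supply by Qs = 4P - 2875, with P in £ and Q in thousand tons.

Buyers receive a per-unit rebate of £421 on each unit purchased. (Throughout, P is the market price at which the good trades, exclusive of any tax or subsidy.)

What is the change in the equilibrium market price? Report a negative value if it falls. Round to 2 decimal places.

+210.50

Original equilibrium: 7621 - 4P = 4P - 2875 gives 10496 = 8P, so P = 1312 and Q = 2373.
Since buyers' out-of-pocket price is the market price minus the rebate, the effective demand curve becomes Qd = 9305 - 4P.
Setting them equal: 9305 - 4P = 4P - 2875 → 12180 = 8P, so P = 1522.5 and Q = 3215.
ΔP = 1522.5 − 1312 = +210.50.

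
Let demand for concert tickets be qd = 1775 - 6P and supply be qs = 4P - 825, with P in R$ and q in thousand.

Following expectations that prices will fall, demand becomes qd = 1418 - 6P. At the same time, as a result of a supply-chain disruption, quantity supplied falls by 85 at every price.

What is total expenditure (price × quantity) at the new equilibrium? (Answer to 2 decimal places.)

4935.36

Solve the original market: 1775 - 6P = 4P - 825, hence P = 260 and q = 215.
With the change applied: demand qd = 1418 - 6P, supply qs = 4P - 910.
New equilibrium: 1418 - 6P = 4P - 910 ⇒ 2328 = 10P ⇒ P = 232.8, q = 21.2.
New expenditure = 232.8 × 21.2 = 4935.36.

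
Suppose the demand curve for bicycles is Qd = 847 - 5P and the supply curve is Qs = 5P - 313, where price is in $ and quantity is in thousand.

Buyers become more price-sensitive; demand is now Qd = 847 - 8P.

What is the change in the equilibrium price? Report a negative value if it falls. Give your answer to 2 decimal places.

Solve the original market: 847 - 5P = 5P - 313, hence P = 116 and Q = 267.
The shock moves the curves to Qd = 847 - 8P and Qs = 5P - 313.
Clearing the new market: 847 - 8P = 5P - 313, so P = 1160/13 ≈ 89.2308 and Q = 1731/13 ≈ 133.1538.
ΔP = 89.2308 − 116 = -26.77.

-26.77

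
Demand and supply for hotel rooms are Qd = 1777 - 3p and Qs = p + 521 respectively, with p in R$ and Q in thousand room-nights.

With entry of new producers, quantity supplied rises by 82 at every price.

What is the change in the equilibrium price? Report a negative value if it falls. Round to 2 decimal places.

Before the shock: 1777 - 3p = p + 521 ⇒ 1256 = 4p ⇒ p = 314, Q = 835.
The shock moves the curves to Qd = 1777 - 3p and Qs = p + 603.
Setting them equal: 1777 - 3p = p + 603 → 1174 = 4p, so p = 293.5 and Q = 896.5.
Δp = 293.5 − 314 = -20.50.

-20.50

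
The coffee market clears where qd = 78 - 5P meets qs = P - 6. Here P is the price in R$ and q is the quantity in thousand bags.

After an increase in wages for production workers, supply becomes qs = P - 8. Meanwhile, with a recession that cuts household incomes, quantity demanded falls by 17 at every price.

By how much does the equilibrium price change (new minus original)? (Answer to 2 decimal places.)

-2.50

Original equilibrium: 78 - 5P = P - 6 gives 84 = 6P, so P = 14 and q = 8.
The shock moves the curves to qd = 61 - 5P and qs = P - 8.
Equate the new curves: 61 - 5P = P - 8, giving 69 = 6P, P = 11.5, q = 3.5.
ΔP = 11.5 − 14 = -2.50.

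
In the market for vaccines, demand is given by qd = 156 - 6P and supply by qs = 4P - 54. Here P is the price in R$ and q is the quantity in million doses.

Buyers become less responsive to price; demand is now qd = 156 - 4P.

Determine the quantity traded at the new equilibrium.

Solve the original market: 156 - 6P = 4P - 54, hence P = 21 and q = 30.
With the change applied: demand qd = 156 - 4P, supply qs = 4P - 54.
Setting them equal: 156 - 4P = 4P - 54 → 210 = 8P, so P = 26.25 and q = 51.

51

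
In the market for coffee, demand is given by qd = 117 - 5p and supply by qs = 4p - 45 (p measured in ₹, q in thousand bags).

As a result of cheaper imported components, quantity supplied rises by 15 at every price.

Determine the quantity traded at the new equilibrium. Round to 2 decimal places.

35.33

Original equilibrium: 117 - 5p = 4p - 45 gives 162 = 9p, so p = 18 and q = 27.
The new curves are qd = 117 - 5p (demand) and qs = 4p - 30 (supply).
Equate the new curves: 117 - 5p = 4p - 30, giving 147 = 9p, p = 49/3 ≈ 16.3333, q = 106/3 ≈ 35.3333.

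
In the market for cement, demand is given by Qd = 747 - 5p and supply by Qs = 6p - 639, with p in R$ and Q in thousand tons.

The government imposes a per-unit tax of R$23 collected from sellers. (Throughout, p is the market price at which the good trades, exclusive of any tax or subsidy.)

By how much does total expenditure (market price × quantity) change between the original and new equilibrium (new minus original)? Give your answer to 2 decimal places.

-7222.76

Solve the original market: 747 - 5p = 6p - 639, hence p = 126 and Q = 117.
Since sellers keep the price net of the tax, the effective supply curve becomes Qs = 6p - 777.
Equate the new curves: 747 - 5p = 6p - 777, giving 1524 = 11p, p = 1524/11 ≈ 138.5455, Q = 597/11 ≈ 54.2727.
Expenditure moves from 126×117 = 14742 to 138.5455×54.2727 = 7519.2397; change = -7222.76.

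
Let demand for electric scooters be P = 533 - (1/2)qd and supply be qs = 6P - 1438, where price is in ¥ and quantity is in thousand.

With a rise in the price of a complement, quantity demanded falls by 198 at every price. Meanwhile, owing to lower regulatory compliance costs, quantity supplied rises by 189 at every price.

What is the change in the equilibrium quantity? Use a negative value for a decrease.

-101.25

Initially, 1066 - 2P = 6P - 1438, so 2504 = 8P and P = 313, q = 440.
The new curves are qd = 868 - 2P (demand) and qs = 6P - 1249 (supply).
New equilibrium: 868 - 2P = 6P - 1249 ⇒ 2117 = 8P ⇒ P = 264.625, q = 338.75.
Δq = 338.75 − 440 = -101.25.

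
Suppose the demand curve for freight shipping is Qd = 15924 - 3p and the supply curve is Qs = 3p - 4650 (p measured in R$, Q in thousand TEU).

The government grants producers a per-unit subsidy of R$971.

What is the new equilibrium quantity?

Initially, 15924 - 3p = 3p - 4650, so 20574 = 6p and p = 3429, Q = 5637.
Since sellers receive the price plus the subsidy, the effective supply curve becomes Qs = 3p - 1737.
Setting them equal: 15924 - 3p = 3p - 1737 → 17661 = 6p, so p = 2943.5 and Q = 7093.5.

7093.5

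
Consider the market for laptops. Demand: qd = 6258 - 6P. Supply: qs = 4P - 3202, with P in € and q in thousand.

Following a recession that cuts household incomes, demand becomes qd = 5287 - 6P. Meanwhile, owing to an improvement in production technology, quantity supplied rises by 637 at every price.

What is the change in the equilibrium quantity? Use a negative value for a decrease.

Original equilibrium: 6258 - 6P = 4P - 3202 gives 9460 = 10P, so P = 946 and q = 582.
With the change applied: demand qd = 5287 - 6P, supply qs = 4P - 2565.
Clearing the new market: 5287 - 6P = 4P - 2565, so P = 785.2 and q = 575.8.
Δq = 575.8 − 582 = -6.2.

-6.2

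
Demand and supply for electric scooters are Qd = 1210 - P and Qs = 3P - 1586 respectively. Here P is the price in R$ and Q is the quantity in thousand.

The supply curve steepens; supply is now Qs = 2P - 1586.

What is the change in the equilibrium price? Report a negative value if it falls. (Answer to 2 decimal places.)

Initially, 1210 - P = 3P - 1586, so 2796 = 4P and P = 699, Q = 511.
With the change applied: demand Qd = 1210 - P, supply Qs = 2P - 1586.
New equilibrium: 1210 - P = 2P - 1586 ⇒ 2796 = 3P ⇒ P = 932, Q = 278.
ΔP = 932 − 699 = +233.00.

+233.00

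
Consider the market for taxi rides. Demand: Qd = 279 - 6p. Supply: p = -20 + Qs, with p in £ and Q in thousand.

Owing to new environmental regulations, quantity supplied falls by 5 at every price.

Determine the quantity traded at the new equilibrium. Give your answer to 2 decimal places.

Before the shock: 279 - 6p = p + 20 ⇒ 259 = 7p ⇒ p = 37, Q = 57.
The new curves are Qd = 279 - 6p (demand) and Qs = p + 15 (supply).
Clearing the new market: 279 - 6p = p + 15, so p = 264/7 ≈ 37.7143 and Q = 369/7 ≈ 52.7143.

52.71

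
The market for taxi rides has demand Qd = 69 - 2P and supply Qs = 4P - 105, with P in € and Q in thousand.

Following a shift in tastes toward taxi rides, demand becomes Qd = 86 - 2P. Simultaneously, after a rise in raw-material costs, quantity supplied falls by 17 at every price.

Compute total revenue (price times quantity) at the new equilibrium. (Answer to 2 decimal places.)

Before the shock: 69 - 2P = 4P - 105 ⇒ 174 = 6P ⇒ P = 29, Q = 11.
The shock moves the curves to Qd = 86 - 2P and Qs = 4P - 122.
New equilibrium: 86 - 2P = 4P - 122 ⇒ 208 = 6P ⇒ P = 104/3 ≈ 34.6667, Q = 50/3 ≈ 16.6667.
New expenditure = 34.6667 × 16.6667 = 577.78.

577.78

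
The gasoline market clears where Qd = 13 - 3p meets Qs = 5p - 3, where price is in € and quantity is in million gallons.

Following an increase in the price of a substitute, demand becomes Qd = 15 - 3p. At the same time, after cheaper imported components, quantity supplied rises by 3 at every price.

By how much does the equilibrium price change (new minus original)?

Solve the original market: 13 - 3p = 5p - 3, hence p = 2 and Q = 7.
With the change applied: demand Qd = 15 - 3p, supply Qs = 5p.
Setting them equal: 15 - 3p = 5p → 15 = 8p, so p = 1.875 and Q = 9.375.
Δp = 1.875 − 2 = -0.125.

-0.125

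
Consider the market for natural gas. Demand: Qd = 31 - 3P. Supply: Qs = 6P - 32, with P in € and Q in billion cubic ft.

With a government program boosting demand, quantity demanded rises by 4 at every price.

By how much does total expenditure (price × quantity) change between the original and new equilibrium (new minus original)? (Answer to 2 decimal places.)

+24.30

Solve the original market: 31 - 3P = 6P - 32, hence P = 7 and Q = 10.
The new curves are Qd = 35 - 3P (demand) and Qs = 6P - 32 (supply).
Equate the new curves: 35 - 3P = 6P - 32, giving 67 = 9P, P = 67/9 ≈ 7.4444, Q = 38/3 ≈ 12.6667.
Expenditure moves from 7×10 = 70 to 7.4444×12.6667 = 94.2963; change = +24.30.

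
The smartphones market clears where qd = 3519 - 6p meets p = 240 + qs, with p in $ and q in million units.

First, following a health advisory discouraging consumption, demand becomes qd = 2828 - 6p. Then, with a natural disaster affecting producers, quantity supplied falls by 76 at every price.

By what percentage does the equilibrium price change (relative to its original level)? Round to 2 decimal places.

Before the shock: 3519 - 6p = p - 240 ⇒ 3759 = 7p ⇒ p = 537, q = 297.
After the shift, demand is qd = 2828 - 6p and supply is qs = p - 316.
Setting them equal: 2828 - 6p = p - 316 → 3144 = 7p, so p = 3144/7 ≈ 449.1429 and q = 932/7 ≈ 133.1429.
%Δp = (449.1429 − 537) / 537 × 100 = -16.36%.

-16.36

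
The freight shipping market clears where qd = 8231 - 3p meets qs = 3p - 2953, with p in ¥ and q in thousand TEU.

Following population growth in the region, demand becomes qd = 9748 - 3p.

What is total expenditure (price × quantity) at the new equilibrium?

7191941.25

Before the shock: 8231 - 3p = 3p - 2953 ⇒ 11184 = 6p ⇒ p = 1864, q = 2639.
The shock moves the curves to qd = 9748 - 3p and qs = 3p - 2953.
Clearing the new market: 9748 - 3p = 3p - 2953, so p = 12701/6 ≈ 2116.8333 and q = 3397.5.
New expenditure = 2116.8333 × 3397.5 = 7191941.25.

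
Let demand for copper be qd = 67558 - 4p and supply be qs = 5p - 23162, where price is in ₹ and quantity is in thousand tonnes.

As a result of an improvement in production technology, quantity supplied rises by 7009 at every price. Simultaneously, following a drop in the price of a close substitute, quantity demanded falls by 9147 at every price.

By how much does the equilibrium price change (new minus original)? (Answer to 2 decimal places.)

-1795.11

Initially, 67558 - 4p = 5p - 23162, so 90720 = 9p and p = 10080, q = 27238.
The new curves are qd = 58411 - 4p (demand) and qs = 5p - 16153 (supply).
Clearing the new market: 58411 - 4p = 5p - 16153, so p = 74564/9 ≈ 8284.8889 and q = 227443/9 ≈ 25271.4444.
Δp = 8284.8889 − 10080 = -1795.11.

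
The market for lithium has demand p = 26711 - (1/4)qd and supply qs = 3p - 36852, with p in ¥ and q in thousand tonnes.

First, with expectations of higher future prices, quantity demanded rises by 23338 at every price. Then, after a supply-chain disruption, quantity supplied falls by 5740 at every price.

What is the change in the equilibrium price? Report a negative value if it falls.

Original equilibrium: 106844 - 4p = 3p - 36852 gives 143696 = 7p, so p = 20528 and q = 24732.
The shock moves the curves to qd = 130182 - 4p and qs = 3p - 42592.
New equilibrium: 130182 - 4p = 3p - 42592 ⇒ 172774 = 7p ⇒ p = 24682, q = 31454.
Δp = 24682 − 20528 = +4154.

+4154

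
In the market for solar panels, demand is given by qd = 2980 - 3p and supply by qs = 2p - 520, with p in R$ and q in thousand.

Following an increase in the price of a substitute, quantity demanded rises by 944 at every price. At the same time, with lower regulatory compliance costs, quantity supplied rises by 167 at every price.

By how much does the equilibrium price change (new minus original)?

Solve the original market: 2980 - 3p = 2p - 520, hence p = 700 and q = 880.
The new curves are qd = 3924 - 3p (demand) and qs = 2p - 353 (supply).
Clearing the new market: 3924 - 3p = 2p - 353, so p = 855.4 and q = 1357.8.
Δp = 855.4 − 700 = +155.4.

+155.4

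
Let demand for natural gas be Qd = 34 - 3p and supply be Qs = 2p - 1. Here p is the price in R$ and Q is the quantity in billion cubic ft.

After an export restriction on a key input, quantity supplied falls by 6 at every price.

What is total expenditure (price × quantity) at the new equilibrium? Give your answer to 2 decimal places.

Before the shock: 34 - 3p = 2p - 1 ⇒ 35 = 5p ⇒ p = 7, Q = 13.
With the change applied: demand Qd = 34 - 3p, supply Qs = 2p - 7.
Equate the new curves: 34 - 3p = 2p - 7, giving 41 = 5p, p = 8.2, Q = 9.4.
New expenditure = 8.2 × 9.4 = 77.08.

77.08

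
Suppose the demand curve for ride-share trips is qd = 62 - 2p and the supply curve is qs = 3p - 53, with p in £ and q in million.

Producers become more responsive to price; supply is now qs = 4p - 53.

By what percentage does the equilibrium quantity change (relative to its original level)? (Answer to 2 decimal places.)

+47.92

Before the shock: 62 - 2p = 3p - 53 ⇒ 115 = 5p ⇒ p = 23, q = 16.
After the shift, demand is qd = 62 - 2p and supply is qs = 4p - 53.
Setting them equal: 62 - 2p = 4p - 53 → 115 = 6p, so p = 115/6 ≈ 19.1667 and q = 71/3 ≈ 23.6667.
%Δq = (23.6667 − 16) / 16 × 100 = +47.92%.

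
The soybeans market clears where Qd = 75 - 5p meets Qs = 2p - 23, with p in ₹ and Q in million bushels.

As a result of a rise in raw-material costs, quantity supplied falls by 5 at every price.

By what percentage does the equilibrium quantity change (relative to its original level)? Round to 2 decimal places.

-71.43

Solve the original market: 75 - 5p = 2p - 23, hence p = 14 and Q = 5.
With the change applied: demand Qd = 75 - 5p, supply Qs = 2p - 28.
Clearing the new market: 75 - 5p = 2p - 28, so p = 103/7 ≈ 14.7143 and Q = 10/7 ≈ 1.4286.
%ΔQ = (1.4286 − 5) / 5 × 100 = -71.43%.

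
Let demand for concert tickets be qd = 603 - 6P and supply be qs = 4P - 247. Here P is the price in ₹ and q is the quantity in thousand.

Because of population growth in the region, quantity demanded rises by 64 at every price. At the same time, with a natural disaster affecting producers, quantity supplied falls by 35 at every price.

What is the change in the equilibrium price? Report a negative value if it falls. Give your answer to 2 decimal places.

+9.90

Solve the original market: 603 - 6P = 4P - 247, hence P = 85 and q = 93.
The new curves are qd = 667 - 6P (demand) and qs = 4P - 282 (supply).
Equate the new curves: 667 - 6P = 4P - 282, giving 949 = 10P, P = 94.9, q = 97.6.
ΔP = 94.9 − 85 = +9.90.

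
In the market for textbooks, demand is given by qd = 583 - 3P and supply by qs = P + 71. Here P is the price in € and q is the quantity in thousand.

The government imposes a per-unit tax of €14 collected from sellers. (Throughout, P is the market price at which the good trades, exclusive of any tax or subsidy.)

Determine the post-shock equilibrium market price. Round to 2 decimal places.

131.50

Before the shock: 583 - 3P = P + 71 ⇒ 512 = 4P ⇒ P = 128, q = 199.
Since sellers keep the price net of the tax, the effective supply curve becomes qs = P + 57.
Setting them equal: 583 - 3P = P + 57 → 526 = 4P, so P = 131.5 and q = 188.5.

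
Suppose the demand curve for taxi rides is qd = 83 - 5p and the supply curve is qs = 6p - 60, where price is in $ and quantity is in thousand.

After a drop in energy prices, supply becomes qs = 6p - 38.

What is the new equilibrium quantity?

Solve the original market: 83 - 5p = 6p - 60, hence p = 13 and q = 18.
With the change applied: demand qd = 83 - 5p, supply qs = 6p - 38.
Clearing the new market: 83 - 5p = 6p - 38, so p = 11 and q = 28.

28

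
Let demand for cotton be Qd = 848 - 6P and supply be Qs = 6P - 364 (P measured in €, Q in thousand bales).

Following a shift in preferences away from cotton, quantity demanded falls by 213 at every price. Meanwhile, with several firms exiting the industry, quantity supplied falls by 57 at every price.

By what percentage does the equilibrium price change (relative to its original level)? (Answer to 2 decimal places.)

Solve the original market: 848 - 6P = 6P - 364, hence P = 101 and Q = 242.
With the change applied: demand Qd = 635 - 6P, supply Qs = 6P - 421.
Clearing the new market: 635 - 6P = 6P - 421, so P = 88 and Q = 107.
%ΔP = (88 − 101) / 101 × 100 = -12.87%.

-12.87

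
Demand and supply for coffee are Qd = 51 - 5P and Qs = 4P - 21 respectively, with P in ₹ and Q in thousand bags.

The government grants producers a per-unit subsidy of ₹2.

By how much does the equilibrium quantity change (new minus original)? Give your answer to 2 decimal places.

+4.44

Before the shock: 51 - 5P = 4P - 21 ⇒ 72 = 9P ⇒ P = 8, Q = 11.
Since sellers receive the price plus the subsidy, the effective supply curve becomes Qs = 4P - 13.
Equate the new curves: 51 - 5P = 4P - 13, giving 64 = 9P, P = 64/9 ≈ 7.1111, Q = 139/9 ≈ 15.4444.
ΔQ = 15.4444 − 11 = +4.44.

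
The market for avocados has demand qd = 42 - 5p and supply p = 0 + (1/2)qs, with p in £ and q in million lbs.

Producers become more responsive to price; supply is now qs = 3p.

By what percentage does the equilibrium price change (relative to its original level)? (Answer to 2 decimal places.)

-12.50

Solve the original market: 42 - 5p = 2p, hence p = 6 and q = 12.
The new curves are qd = 42 - 5p (demand) and qs = 3p (supply).
Clearing the new market: 42 - 5p = 3p, so p = 5.25 and q = 15.75.
%Δp = (5.25 − 6) / 6 × 100 = -12.50%.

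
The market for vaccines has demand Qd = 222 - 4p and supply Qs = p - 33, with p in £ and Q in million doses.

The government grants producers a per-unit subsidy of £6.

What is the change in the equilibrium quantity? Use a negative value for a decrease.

Original equilibrium: 222 - 4p = p - 33 gives 255 = 5p, so p = 51 and Q = 18.
Since sellers receive the price plus the subsidy, the effective supply curve becomes Qs = p - 27.
Clearing the new market: 222 - 4p = p - 27, so p = 49.8 and Q = 22.8.
ΔQ = 22.8 − 18 = +4.8.

+4.8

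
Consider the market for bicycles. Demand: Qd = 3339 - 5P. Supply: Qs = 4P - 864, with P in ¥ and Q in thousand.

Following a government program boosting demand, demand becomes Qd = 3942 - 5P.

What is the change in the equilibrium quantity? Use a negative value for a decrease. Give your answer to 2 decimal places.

+268.00

Initially, 3339 - 5P = 4P - 864, so 4203 = 9P and P = 467, Q = 1004.
After the shift, demand is Qd = 3942 - 5P and supply is Qs = 4P - 864.
New equilibrium: 3942 - 5P = 4P - 864 ⇒ 4806 = 9P ⇒ P = 534, Q = 1272.
ΔQ = 1272 − 1004 = +268.00.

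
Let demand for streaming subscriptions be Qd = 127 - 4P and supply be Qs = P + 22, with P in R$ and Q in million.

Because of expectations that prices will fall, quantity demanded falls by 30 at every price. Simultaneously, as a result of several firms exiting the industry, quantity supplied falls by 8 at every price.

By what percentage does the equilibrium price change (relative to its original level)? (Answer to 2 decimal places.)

Before the shock: 127 - 4P = P + 22 ⇒ 105 = 5P ⇒ P = 21, Q = 43.
With the change applied: demand Qd = 97 - 4P, supply Qs = P + 14.
New equilibrium: 97 - 4P = P + 14 ⇒ 83 = 5P ⇒ P = 16.6, Q = 30.6.
%ΔP = (16.6 − 21) / 21 × 100 = -20.95%.

-20.95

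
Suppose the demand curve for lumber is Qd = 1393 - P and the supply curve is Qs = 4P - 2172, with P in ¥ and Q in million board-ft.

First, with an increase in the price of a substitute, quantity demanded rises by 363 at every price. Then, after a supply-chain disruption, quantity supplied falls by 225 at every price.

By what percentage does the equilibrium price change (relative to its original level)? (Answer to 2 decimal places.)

+16.49

Original equilibrium: 1393 - P = 4P - 2172 gives 3565 = 5P, so P = 713 and Q = 680.
With the change applied: demand Qd = 1756 - P, supply Qs = 4P - 2397.
New equilibrium: 1756 - P = 4P - 2397 ⇒ 4153 = 5P ⇒ P = 830.6, Q = 925.4.
%ΔP = (830.6 − 713) / 713 × 100 = +16.49%.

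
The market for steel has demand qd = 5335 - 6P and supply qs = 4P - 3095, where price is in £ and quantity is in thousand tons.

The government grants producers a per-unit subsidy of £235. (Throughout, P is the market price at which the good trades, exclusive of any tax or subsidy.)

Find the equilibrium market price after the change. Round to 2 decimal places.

Before the shock: 5335 - 6P = 4P - 3095 ⇒ 8430 = 10P ⇒ P = 843, q = 277.
Since sellers receive the price plus the subsidy, the effective supply curve becomes qs = 4P - 2155.
Setting them equal: 5335 - 6P = 4P - 2155 → 7490 = 10P, so P = 749 and q = 841.

749.00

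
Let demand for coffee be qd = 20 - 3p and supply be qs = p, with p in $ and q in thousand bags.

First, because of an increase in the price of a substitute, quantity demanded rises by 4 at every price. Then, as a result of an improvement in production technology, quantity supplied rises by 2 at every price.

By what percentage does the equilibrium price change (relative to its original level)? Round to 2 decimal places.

+10.00

Solve the original market: 20 - 3p = p, hence p = 5 and q = 5.
With the change applied: demand qd = 24 - 3p, supply qs = p + 2.
Setting them equal: 24 - 3p = p + 2 → 22 = 4p, so p = 5.5 and q = 7.5.
%Δp = (5.5 − 5) / 5 × 100 = +10.00%.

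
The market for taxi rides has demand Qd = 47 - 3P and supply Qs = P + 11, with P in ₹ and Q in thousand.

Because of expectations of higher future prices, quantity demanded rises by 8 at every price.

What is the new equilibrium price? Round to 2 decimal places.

Original equilibrium: 47 - 3P = P + 11 gives 36 = 4P, so P = 9 and Q = 20.
After the shift, demand is Qd = 55 - 3P and supply is Qs = P + 11.
Equate the new curves: 55 - 3P = P + 11, giving 44 = 4P, P = 11, Q = 22.

11.00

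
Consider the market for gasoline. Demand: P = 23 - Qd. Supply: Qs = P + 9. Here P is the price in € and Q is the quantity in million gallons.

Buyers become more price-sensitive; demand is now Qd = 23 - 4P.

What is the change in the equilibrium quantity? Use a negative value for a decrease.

-4.2

Original equilibrium: 23 - P = P + 9 gives 14 = 2P, so P = 7 and Q = 16.
The new curves are Qd = 23 - 4P (demand) and Qs = P + 9 (supply).
Setting them equal: 23 - 4P = P + 9 → 14 = 5P, so P = 2.8 and Q = 11.8.
ΔQ = 11.8 − 16 = -4.2.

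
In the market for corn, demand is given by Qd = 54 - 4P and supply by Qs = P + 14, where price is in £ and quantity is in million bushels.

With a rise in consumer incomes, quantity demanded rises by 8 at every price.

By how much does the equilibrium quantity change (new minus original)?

+1.6

Solve the original market: 54 - 4P = P + 14, hence P = 8 and Q = 22.
The shock moves the curves to Qd = 62 - 4P and Qs = P + 14.
Clearing the new market: 62 - 4P = P + 14, so P = 9.6 and Q = 23.6.
ΔQ = 23.6 − 22 = +1.6.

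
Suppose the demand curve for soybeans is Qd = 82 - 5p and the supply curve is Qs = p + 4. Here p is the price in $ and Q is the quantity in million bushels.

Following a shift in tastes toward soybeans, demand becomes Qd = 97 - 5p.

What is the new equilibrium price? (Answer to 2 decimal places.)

15.50

Solve the original market: 82 - 5p = p + 4, hence p = 13 and Q = 17.
After the shift, demand is Qd = 97 - 5p and supply is Qs = p + 4.
Equate the new curves: 97 - 5p = p + 4, giving 93 = 6p, p = 15.5, Q = 19.5.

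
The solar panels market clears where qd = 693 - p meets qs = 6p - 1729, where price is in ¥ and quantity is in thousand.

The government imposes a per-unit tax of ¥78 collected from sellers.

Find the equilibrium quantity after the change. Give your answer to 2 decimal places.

Original equilibrium: 693 - p = 6p - 1729 gives 2422 = 7p, so p = 346 and q = 347.
Since sellers keep the price net of the tax, the effective supply curve becomes qs = 6p - 2197.
Equate the new curves: 693 - p = 6p - 2197, giving 2890 = 7p, p = 2890/7 ≈ 412.8571, q = 1961/7 ≈ 280.1429.

280.14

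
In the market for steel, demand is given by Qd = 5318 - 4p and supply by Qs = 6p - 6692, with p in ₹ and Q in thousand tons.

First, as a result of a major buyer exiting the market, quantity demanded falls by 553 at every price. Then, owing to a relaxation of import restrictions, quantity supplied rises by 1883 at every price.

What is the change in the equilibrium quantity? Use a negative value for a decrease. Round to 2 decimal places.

+421.40

Before the shock: 5318 - 4p = 6p - 6692 ⇒ 12010 = 10p ⇒ p = 1201, Q = 514.
The new curves are Qd = 4765 - 4p (demand) and Qs = 6p - 4809 (supply).
Clearing the new market: 4765 - 4p = 6p - 4809, so p = 957.4 and Q = 935.4.
ΔQ = 935.4 − 514 = +421.40.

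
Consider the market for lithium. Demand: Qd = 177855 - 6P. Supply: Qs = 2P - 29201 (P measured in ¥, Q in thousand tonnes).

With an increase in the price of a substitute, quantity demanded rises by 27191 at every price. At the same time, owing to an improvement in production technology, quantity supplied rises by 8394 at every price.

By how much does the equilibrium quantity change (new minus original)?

+13093.25

Solve the original market: 177855 - 6P = 2P - 29201, hence P = 25882 and Q = 22563.
After the shift, demand is Qd = 205046 - 6P and supply is Qs = 2P - 20807.
Equate the new curves: 205046 - 6P = 2P - 20807, giving 225853 = 8P, P = 28231.625, Q = 35656.25.
ΔQ = 35656.25 − 22563 = +13093.25.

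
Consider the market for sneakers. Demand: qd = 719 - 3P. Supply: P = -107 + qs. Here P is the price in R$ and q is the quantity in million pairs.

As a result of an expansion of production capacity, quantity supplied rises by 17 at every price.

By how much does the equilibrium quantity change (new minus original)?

+12.75

Original equilibrium: 719 - 3P = P + 107 gives 612 = 4P, so P = 153 and q = 260.
With the change applied: demand qd = 719 - 3P, supply qs = P + 124.
Equate the new curves: 719 - 3P = P + 124, giving 595 = 4P, P = 148.75, q = 272.75.
Δq = 272.75 − 260 = +12.75.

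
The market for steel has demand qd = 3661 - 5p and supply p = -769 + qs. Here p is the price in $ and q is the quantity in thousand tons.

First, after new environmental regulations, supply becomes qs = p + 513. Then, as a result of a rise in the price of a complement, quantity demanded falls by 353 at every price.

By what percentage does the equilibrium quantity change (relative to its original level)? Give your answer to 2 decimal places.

Initially, 3661 - 5p = p + 769, so 2892 = 6p and p = 482, q = 1251.
The shock moves the curves to qd = 3308 - 5p and qs = p + 513.
Setting them equal: 3308 - 5p = p + 513 → 2795 = 6p, so p = 2795/6 ≈ 465.8333 and q = 5873/6 ≈ 978.8333.
%Δq = (978.8333 − 1251) / 1251 × 100 = -21.76%.

-21.76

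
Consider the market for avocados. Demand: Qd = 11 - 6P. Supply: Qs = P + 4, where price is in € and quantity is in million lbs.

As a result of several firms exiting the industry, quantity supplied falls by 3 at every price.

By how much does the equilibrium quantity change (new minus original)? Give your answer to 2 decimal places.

Solve the original market: 11 - 6P = P + 4, hence P = 1 and Q = 5.
The shock moves the curves to Qd = 11 - 6P and Qs = P + 1.
New equilibrium: 11 - 6P = P + 1 ⇒ 10 = 7P ⇒ P = 10/7 ≈ 1.4286, Q = 17/7 ≈ 2.4286.
ΔQ = 2.4286 − 5 = -2.57.

-2.57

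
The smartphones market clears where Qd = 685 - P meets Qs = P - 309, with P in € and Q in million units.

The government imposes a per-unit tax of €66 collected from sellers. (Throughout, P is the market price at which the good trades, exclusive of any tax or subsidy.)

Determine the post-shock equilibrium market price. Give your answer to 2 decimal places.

530.00

Initially, 685 - P = P - 309, so 994 = 2P and P = 497, Q = 188.
Since sellers keep the price net of the tax, the effective supply curve becomes Qs = P - 375.
New equilibrium: 685 - P = P - 375 ⇒ 1060 = 2P ⇒ P = 530, Q = 155.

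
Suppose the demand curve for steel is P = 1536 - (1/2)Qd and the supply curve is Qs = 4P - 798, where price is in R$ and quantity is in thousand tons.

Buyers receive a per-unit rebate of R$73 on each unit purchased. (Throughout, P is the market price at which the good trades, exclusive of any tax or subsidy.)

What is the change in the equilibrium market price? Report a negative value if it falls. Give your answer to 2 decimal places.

Before the shock: 3072 - 2P = 4P - 798 ⇒ 3870 = 6P ⇒ P = 645, Q = 1782.
Since buyers' out-of-pocket price is the market price minus the rebate, the effective demand curve becomes Qd = 3218 - 2P.
Setting them equal: 3218 - 2P = 4P - 798 → 4016 = 6P, so P = 2008/3 ≈ 669.3333 and Q = 5638/3 ≈ 1879.3333.
ΔP = 669.3333 − 645 = +24.33.

+24.33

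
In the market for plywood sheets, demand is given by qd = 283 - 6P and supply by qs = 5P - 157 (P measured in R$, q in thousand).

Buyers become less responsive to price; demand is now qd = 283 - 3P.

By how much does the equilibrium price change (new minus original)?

+15

Before the shock: 283 - 6P = 5P - 157 ⇒ 440 = 11P ⇒ P = 40, q = 43.
The new curves are qd = 283 - 3P (demand) and qs = 5P - 157 (supply).
Setting them equal: 283 - 3P = 5P - 157 → 440 = 8P, so P = 55 and q = 118.
ΔP = 55 − 40 = +15.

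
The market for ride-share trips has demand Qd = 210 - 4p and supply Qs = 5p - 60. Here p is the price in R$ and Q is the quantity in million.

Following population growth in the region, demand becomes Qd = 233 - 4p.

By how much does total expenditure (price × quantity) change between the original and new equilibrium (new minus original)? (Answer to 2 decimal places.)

Original equilibrium: 210 - 4p = 5p - 60 gives 270 = 9p, so p = 30 and Q = 90.
After the shift, demand is Qd = 233 - 4p and supply is Qs = 5p - 60.
New equilibrium: 233 - 4p = 5p - 60 ⇒ 293 = 9p ⇒ p = 293/9 ≈ 32.5556, Q = 925/9 ≈ 102.7778.
Expenditure moves from 30×90 = 2700 to 32.5556×102.7778 = 3345.9877; change = +645.99.

+645.99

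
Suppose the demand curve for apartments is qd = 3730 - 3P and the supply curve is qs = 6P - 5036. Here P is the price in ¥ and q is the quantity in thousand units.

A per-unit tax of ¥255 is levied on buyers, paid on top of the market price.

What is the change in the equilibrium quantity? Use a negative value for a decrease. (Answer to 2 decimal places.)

Initially, 3730 - 3P = 6P - 5036, so 8766 = 9P and P = 974, q = 808.
Since buyers pay the price plus the tax, the effective demand curve becomes qd = 2965 - 3P.
Clearing the new market: 2965 - 3P = 6P - 5036, so P = 889 and q = 298.
Δq = 298 − 808 = -510.00.

-510.00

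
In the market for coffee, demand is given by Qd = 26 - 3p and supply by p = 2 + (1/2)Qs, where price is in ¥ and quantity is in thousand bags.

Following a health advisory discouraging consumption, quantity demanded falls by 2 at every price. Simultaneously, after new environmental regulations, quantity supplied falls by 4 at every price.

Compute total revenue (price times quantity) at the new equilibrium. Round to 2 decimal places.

Solve the original market: 26 - 3p = 2p - 4, hence p = 6 and Q = 8.
With the change applied: demand Qd = 24 - 3p, supply Qs = 2p - 8.
New equilibrium: 24 - 3p = 2p - 8 ⇒ 32 = 5p ⇒ p = 6.4, Q = 4.8.
New expenditure = 6.4 × 4.8 = 30.72.

30.72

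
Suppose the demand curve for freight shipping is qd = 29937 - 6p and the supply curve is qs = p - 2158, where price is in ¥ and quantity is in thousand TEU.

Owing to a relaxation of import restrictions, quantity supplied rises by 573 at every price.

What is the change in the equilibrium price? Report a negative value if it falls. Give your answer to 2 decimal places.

Before the shock: 29937 - 6p = p - 2158 ⇒ 32095 = 7p ⇒ p = 4585, q = 2427.
After the shift, demand is qd = 29937 - 6p and supply is qs = p - 1585.
Equate the new curves: 29937 - 6p = p - 1585, giving 31522 = 7p, p = 31522/7 ≈ 4503.1429, q = 20427/7 ≈ 2918.1429.
Δp = 4503.1429 − 4585 = -81.86.

-81.86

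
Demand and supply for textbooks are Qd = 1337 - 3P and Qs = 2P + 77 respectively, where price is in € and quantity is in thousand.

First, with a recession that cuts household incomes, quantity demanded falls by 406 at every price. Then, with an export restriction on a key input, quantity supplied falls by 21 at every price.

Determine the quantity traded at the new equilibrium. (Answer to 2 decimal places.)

406.00

Before the shock: 1337 - 3P = 2P + 77 ⇒ 1260 = 5P ⇒ P = 252, Q = 581.
After the shift, demand is Qd = 931 - 3P and supply is Qs = 2P + 56.
Equate the new curves: 931 - 3P = 2P + 56, giving 875 = 5P, P = 175, Q = 406.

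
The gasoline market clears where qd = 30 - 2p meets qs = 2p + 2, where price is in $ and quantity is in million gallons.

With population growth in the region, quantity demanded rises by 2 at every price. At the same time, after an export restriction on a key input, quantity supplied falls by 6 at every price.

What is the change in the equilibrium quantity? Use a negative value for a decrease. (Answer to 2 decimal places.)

Original equilibrium: 30 - 2p = 2p + 2 gives 28 = 4p, so p = 7 and q = 16.
The shock moves the curves to qd = 32 - 2p and qs = 2p - 4.
New equilibrium: 32 - 2p = 2p - 4 ⇒ 36 = 4p ⇒ p = 9, q = 14.
Δq = 14 − 16 = -2.00.

-2.00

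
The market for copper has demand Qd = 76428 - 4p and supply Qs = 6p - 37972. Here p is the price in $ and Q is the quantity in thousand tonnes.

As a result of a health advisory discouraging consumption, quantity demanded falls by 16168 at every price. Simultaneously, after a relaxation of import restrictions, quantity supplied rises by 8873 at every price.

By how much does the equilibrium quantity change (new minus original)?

-6151.6

Initially, 76428 - 4p = 6p - 37972, so 114400 = 10p and p = 11440, Q = 30668.
The new curves are Qd = 60260 - 4p (demand) and Qs = 6p - 29099 (supply).
New equilibrium: 60260 - 4p = 6p - 29099 ⇒ 89359 = 10p ⇒ p = 8935.9, Q = 24516.4.
ΔQ = 24516.4 − 30668 = -6151.6.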